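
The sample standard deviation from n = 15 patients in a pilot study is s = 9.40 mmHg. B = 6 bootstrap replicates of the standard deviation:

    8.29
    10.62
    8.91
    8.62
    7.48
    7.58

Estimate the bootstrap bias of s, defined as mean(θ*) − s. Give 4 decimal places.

mean(θ*) = (8.29 + 10.62 + 8.91 + 8.62 + 7.48 + 7.58) / 6 = 8.58333
bias = 8.58333 − 9.40

bias = −0.8167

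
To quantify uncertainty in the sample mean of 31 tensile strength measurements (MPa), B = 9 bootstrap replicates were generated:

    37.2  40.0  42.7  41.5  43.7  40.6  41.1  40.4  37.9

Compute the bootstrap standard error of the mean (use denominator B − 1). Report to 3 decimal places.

Bootstrap SE is the standard deviation of the 9 replicate means.
Mean of replicates: (37.2 + 40.0 + 42.7 + 41.5 + 43.7 + 40.6 + 41.1 + 40.4 + 37.9) / 9 = 365.1000 / 9 = 40.5667
Sum of squared deviations: (−3.3667)² + (−0.5667)² + (+2.1333)² + (+0.9333)² + (+3.1333)² + (+0.0333)² + (+0.5333)² + (−0.1667)² + (−2.6667)² = 34.3200
Variance = 34.3200 / 8 = 4.2900
SE* = √4.2900

SE* = 2.071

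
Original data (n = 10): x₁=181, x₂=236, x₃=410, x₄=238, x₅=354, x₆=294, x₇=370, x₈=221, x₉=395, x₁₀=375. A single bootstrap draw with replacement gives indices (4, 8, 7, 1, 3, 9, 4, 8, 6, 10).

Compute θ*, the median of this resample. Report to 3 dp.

Resample values: 238, 221, 370, 181, 410, 395, 238, 221, 294, 375.
Sorted: 181, 221, 221, 238, 238, 294, 370, 375, 395, 410
Median = average of the two middle values = 266.000

θ* = 266.000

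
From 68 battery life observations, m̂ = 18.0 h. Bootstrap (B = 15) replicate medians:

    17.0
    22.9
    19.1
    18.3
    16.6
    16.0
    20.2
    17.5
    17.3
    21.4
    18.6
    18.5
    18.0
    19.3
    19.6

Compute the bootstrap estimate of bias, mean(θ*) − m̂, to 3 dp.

bias = +0.687

mean(θ*) = (17.0 + 22.9 + 19.1 + 18.3 + 16.6 + 16.0 + 20.2 + 17.5 + 17.3 + 21.4 + 18.6 + 18.5 + 18.0 + 19.3 + 19.6) / 15 = 18.6867
bias = 18.6867 − 18.0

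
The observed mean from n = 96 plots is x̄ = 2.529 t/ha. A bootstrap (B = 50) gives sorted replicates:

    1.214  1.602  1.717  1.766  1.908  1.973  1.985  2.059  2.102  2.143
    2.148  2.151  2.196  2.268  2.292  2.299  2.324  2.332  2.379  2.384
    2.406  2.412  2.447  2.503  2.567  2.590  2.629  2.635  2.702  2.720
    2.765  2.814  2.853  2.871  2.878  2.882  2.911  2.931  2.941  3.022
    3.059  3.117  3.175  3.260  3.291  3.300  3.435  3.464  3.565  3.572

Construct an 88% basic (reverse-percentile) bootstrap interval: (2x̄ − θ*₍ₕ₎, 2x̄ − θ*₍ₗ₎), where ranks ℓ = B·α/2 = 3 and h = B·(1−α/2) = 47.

(1.623, 3.341)

Percentile endpoints at ranks 3 and 47: θ*₍3₎ = 1.717, θ*₍47₎ = 3.435.
Basic interval reflects these around x̄:
  lower = 2 × 2.529 − 3.435 = 1.623
  upper = 2 × 2.529 − 1.717 = 3.341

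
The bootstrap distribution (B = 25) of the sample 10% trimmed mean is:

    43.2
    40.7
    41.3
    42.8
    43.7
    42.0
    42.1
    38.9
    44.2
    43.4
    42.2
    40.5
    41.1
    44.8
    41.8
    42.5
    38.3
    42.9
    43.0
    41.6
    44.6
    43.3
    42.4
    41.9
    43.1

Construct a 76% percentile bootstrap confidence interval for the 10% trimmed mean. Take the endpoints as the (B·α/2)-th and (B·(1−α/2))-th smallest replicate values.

(40.5, 43.7)

Sorted replicates: 38.3, 38.9, 40.5, 40.7, 41.1, 41.3, 41.6, 41.8, 41.9, 42.0, 42.1, 42.2, 42.4, 42.5, 42.8, 42.9, 43.0, 43.1, 43.2, 43.3, 43.4, 43.7, 44.2, 44.6, 44.8
α = 0.24; lower rank = 25 × 0.120 = 3; upper rank = 25 × 0.880 = 22.
The 3rd smallest replicate is 40.5; the 22nd is 43.7.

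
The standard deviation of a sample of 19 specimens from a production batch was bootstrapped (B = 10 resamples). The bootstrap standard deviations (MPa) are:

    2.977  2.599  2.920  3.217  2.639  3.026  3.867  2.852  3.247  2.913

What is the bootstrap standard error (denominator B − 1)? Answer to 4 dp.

SE* = 0.3623

Bootstrap SE is the standard deviation of the 10 replicate standard deviations.
Mean of replicates: (2.977 + 2.599 + 2.920 + 3.217 + 2.639 + 3.026 + 3.867 + 2.852 + 3.247 + 2.913) / 10 = 30.25700 / 10 = 3.02570
Sum of squared deviations: (−0.04870)² + (−0.42670)² + (−0.10570)² + (+0.19130)² + (−0.38670)² + (+0.00030)² + (+0.84130)² + (−0.17370)² + (+0.22130)² + (−0.11270)² = 1.18138
Variance = 1.18138 / 9 = 0.13126
SE* = √0.13126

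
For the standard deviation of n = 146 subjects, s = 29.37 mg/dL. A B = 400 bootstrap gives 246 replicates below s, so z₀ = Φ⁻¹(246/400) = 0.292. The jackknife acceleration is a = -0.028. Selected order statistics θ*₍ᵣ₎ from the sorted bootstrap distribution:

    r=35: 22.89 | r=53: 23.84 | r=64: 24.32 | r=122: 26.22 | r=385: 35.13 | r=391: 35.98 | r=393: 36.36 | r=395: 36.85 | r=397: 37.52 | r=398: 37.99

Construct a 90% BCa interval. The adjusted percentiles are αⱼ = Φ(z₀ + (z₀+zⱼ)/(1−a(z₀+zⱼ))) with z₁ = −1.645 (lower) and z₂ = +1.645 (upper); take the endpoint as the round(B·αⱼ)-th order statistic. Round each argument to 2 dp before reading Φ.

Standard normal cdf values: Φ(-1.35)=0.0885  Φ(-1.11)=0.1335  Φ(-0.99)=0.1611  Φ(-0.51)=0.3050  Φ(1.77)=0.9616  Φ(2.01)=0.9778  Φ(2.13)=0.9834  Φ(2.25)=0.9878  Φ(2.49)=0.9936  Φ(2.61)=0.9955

Lower: z₀ + z₁ = 0.292 + (-1.645) = -1.353; 1 − a(z₀+z₁) = 1 − (-0.028)(-1.353) = 0.9621; argument = 0.292 + (-1.353)/0.9621 = -1.1143 → -1.11.
α₁ = Φ(-1.11) = 0.1335; rank = round(400 × 0.1335) = 53; θ*₍53₎ = 23.84.
Upper: z₀ + z₂ = 1.937; 1 − a(z₀+z₂) = 1.0542; argument = 2.1293 → 2.13; α₂ = 0.9834; rank = 393; θ*₍393₎ = 36.36.

(23.84, 36.36)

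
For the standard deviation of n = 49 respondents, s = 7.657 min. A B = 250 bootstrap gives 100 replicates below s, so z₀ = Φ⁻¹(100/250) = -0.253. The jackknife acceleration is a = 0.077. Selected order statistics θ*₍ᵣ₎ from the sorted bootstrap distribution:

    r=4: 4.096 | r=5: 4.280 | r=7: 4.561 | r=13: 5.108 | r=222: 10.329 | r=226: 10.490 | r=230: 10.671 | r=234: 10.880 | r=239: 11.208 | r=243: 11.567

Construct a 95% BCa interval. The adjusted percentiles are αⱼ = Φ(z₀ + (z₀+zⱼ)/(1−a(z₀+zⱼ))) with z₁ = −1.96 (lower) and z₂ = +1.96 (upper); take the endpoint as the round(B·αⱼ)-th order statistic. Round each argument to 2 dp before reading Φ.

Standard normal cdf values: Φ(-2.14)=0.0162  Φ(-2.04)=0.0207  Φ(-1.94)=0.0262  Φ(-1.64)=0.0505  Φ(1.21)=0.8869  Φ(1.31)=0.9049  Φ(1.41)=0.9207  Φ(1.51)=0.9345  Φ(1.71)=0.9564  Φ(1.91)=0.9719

Lower: z₀ + z₁ = -0.253 + (-1.960) = -2.213; 1 − a(z₀+z₁) = 1 − (0.077)(-2.213) = 1.1704; argument = -0.253 + (-2.213)/1.1704 = -2.1438 → -2.14.
α₁ = Φ(-2.14) = 0.0162; rank = round(250 × 0.0162) = 4; θ*₍4₎ = 4.096.
Upper: z₀ + z₂ = 1.707; 1 − a(z₀+z₂) = 0.8686; argument = 1.7123 → 1.71; α₂ = 0.9564; rank = 239; θ*₍239₎ = 11.208.

(4.096, 11.208)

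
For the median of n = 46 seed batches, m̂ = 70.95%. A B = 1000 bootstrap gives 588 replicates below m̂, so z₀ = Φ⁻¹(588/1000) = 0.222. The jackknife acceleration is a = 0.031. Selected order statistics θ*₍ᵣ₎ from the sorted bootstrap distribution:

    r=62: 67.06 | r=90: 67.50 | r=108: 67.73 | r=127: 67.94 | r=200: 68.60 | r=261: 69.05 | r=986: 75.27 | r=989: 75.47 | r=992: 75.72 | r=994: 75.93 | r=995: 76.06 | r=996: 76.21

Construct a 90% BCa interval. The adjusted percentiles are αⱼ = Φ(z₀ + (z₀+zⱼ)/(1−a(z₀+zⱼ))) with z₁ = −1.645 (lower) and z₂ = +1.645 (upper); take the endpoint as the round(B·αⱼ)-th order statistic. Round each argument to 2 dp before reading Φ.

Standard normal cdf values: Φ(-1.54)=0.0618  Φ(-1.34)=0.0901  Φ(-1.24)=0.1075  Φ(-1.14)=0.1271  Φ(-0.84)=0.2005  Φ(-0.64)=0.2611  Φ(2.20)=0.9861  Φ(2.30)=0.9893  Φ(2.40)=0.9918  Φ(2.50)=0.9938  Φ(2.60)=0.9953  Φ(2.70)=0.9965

Lower: z₀ + z₁ = 0.222 + (-1.645) = -1.423; 1 − a(z₀+z₁) = 1 − (0.031)(-1.423) = 1.0441; argument = 0.222 + (-1.423)/1.0441 = -1.1409 → -1.14.
α₁ = Φ(-1.14) = 0.1271; rank = round(1000 × 0.1271) = 127; θ*₍127₎ = 67.94.
Upper: z₀ + z₂ = 1.867; 1 − a(z₀+z₂) = 0.9421; argument = 2.2037 → 2.20; α₂ = 0.9861; rank = 986; θ*₍986₎ = 75.27.

(67.94, 75.27)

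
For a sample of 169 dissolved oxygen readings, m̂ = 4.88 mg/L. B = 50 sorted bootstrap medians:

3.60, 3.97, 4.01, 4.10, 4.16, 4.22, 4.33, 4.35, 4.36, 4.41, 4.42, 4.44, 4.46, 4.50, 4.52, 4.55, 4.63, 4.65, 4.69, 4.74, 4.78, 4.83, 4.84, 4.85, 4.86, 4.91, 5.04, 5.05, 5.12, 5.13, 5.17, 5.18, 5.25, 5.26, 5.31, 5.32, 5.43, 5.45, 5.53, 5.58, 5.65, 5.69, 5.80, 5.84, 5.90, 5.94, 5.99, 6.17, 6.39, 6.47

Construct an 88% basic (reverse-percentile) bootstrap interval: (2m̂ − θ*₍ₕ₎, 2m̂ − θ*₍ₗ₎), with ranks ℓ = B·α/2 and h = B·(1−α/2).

(3.77, 5.75)

Percentile endpoints at ranks 3 and 47: θ*₍3₎ = 4.01, θ*₍47₎ = 5.99.
Basic interval reflects these around m̂:
  lower = 2 × 4.88 − 5.99 = 3.77
  upper = 2 × 4.88 − 4.01 = 5.75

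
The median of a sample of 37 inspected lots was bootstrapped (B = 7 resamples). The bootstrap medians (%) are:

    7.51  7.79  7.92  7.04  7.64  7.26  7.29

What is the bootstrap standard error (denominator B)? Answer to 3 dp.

Bootstrap SE is the standard deviation of the 7 replicate medians.
Mean of replicates: (7.51 + 7.79 + 7.92 + 7.04 + 7.64 + 7.26 + 7.29) / 7 = 52.4500 / 7 = 7.4929
Sum of squared deviations: (+0.0171)² + (+0.2971)² + (+0.4271)² + (−0.4529)² + (+0.1471)² + (−0.2329)² + (−0.2029)² = 0.5931
Variance = 0.5931 / 7 = 0.0847
SE* = √0.0847

SE* = 0.291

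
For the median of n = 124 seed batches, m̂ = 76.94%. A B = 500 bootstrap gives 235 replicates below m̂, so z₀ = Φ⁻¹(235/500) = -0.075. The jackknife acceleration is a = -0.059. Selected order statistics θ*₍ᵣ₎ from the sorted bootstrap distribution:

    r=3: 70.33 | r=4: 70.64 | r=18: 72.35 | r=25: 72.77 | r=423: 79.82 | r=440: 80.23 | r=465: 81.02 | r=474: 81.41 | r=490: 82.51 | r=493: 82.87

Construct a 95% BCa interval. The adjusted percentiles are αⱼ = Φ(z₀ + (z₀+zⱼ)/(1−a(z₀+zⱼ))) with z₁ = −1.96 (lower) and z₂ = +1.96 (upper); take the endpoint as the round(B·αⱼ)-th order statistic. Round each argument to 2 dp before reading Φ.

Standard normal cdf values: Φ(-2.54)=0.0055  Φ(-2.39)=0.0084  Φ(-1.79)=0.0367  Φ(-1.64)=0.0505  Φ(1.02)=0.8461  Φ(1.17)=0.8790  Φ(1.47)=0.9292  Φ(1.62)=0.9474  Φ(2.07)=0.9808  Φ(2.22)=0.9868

(70.64, 81.41)

Lower: z₀ + z₁ = -0.075 + (-1.960) = -2.035; 1 − a(z₀+z₁) = 1 − (-0.059)(-2.035) = 0.8799; argument = -0.075 + (-2.035)/0.8799 = -2.3877 → -2.39.
α₁ = Φ(-2.39) = 0.0084; rank = round(500 × 0.0084) = 4; θ*₍4₎ = 70.64.
Upper: z₀ + z₂ = 1.885; 1 − a(z₀+z₂) = 1.1112; argument = 1.6213 → 1.62; α₂ = 0.9474; rank = 474; θ*₍474₎ = 81.41.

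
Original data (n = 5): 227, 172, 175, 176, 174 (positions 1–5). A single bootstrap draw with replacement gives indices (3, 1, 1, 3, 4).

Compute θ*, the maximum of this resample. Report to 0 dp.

θ* = 227

Resample values: 175, 227, 227, 175, 176.
Maximum = 227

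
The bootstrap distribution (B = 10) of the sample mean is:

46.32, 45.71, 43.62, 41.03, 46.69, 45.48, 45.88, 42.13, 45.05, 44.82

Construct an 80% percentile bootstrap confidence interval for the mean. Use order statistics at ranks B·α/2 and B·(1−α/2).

Sorted replicates: 41.03, 42.13, 43.62, 44.82, 45.05, 45.48, 45.71, 45.88, 46.32, 46.69
α = 0.20; lower rank = 10 × 0.100 = 1; upper rank = 10 × 0.900 = 9.
The 1st smallest replicate is 41.03; the 9th is 46.32.

(41.03, 46.32)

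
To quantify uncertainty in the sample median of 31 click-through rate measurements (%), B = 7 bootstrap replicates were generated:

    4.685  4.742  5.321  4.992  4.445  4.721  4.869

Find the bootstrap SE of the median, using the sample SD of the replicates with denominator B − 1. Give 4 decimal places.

Bootstrap SE is the standard deviation of the 7 replicate medians.
Mean of replicates: (4.685 + 4.742 + 5.321 + 4.992 + 4.445 + 4.721 + 4.869) / 7 = 33.775000 / 7 = 4.825000
Sum of squared deviations: (−0.140000)² + (−0.083000)² + (+0.496000)² + (+0.167000)² + (−0.380000)² + (−0.104000)² + (+0.044000)² = 0.457546
Variance = 0.457546 / 6 = 0.076258
SE* = √0.076258

SE* = 0.2761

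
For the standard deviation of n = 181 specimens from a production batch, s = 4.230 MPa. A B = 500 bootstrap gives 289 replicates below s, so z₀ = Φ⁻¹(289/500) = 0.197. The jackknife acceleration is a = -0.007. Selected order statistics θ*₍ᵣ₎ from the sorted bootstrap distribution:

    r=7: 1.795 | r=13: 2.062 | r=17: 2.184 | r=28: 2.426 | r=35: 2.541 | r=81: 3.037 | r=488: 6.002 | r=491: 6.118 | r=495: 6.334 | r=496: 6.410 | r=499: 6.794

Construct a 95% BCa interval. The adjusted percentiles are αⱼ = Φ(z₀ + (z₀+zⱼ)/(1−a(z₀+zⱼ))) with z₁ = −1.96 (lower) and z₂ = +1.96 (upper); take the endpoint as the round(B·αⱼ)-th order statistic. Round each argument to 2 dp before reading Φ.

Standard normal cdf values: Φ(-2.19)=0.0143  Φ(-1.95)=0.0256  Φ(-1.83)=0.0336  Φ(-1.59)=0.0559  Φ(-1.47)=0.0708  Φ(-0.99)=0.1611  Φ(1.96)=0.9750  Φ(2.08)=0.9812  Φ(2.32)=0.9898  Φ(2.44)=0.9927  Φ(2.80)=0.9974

(2.426, 6.334)

Lower: z₀ + z₁ = 0.197 + (-1.960) = -1.763; 1 − a(z₀+z₁) = 1 − (-0.007)(-1.763) = 0.9877; argument = 0.197 + (-1.763)/0.9877 = -1.5880 → -1.59.
α₁ = Φ(-1.59) = 0.0559; rank = round(500 × 0.0559) = 28; θ*₍28₎ = 2.426.
Upper: z₀ + z₂ = 2.157; 1 − a(z₀+z₂) = 1.0151; argument = 2.3219 → 2.32; α₂ = 0.9898; rank = 495; θ*₍495₎ = 6.334.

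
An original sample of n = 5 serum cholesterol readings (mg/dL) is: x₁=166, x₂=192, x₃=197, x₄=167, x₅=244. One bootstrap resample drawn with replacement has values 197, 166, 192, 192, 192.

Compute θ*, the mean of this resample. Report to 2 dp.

θ* = 187.80

Mean = (197 + 166 + 192 + 192 + 192) / 5 = 939.0 / 5 = 187.80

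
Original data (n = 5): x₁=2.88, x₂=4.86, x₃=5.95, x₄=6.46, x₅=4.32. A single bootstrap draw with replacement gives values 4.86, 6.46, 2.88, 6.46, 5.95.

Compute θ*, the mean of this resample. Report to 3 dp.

θ* = 5.322

Mean = (4.86 + 6.46 + 2.88 + 6.46 + 5.95) / 5 = 26.610 / 5 = 5.322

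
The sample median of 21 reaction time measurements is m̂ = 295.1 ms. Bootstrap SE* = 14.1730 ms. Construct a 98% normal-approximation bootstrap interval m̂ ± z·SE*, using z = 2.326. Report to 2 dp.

(262.13, 328.07)

Margin = 2.326 × 14.1730 = 32.966
Interval: 295.1 ± 32.966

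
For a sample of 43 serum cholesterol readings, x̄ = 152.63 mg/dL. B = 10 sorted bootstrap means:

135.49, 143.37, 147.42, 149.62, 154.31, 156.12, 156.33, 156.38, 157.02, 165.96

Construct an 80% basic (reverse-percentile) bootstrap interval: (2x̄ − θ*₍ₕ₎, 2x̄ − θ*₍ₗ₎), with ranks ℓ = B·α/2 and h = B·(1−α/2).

(148.24, 169.77)

Percentile endpoints at ranks 1 and 9: θ*₍1₎ = 135.49, θ*₍9₎ = 157.02.
Basic interval reflects these around x̄:
  lower = 2 × 152.63 − 157.02 = 148.24
  upper = 2 × 152.63 − 135.49 = 169.77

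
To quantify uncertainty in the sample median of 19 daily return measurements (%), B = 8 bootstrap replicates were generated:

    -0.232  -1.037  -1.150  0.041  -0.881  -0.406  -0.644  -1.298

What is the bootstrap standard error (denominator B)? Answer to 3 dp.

SE* = 0.442

Bootstrap SE is the standard deviation of the 8 replicate medians.
Mean of replicates: ((-0.232) + (-1.037) + (-1.150) + 0.041 + (-0.881) + (-0.406) + (-0.644) + (-1.298)) / 8 = -5.6070 / 8 = -0.7009
Sum of squared deviations: (+0.4689)² + (−0.3361)² + (−0.4491)² + (+0.7419)² + (−0.1801)² + (+0.2949)² + (+0.0569)² + (−0.5971)² = 1.5641
Variance = 1.5641 / 8 = 0.1955
SE* = √0.1955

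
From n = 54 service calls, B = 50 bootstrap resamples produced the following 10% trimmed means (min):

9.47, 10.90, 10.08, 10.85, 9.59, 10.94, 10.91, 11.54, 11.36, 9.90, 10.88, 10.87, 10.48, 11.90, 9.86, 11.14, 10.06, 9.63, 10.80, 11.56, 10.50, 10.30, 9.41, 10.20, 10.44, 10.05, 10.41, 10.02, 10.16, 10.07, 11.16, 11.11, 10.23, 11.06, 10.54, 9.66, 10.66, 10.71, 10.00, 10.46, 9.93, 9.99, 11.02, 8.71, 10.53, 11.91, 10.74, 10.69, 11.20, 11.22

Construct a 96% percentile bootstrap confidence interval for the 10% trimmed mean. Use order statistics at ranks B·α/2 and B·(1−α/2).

(8.71, 11.90)

Sorted replicates: 8.71, 9.41, 9.47, 9.59, 9.63, 9.66, 9.86, 9.90, 9.93, 9.99, 10.00, 10.02, 10.05, 10.06, 10.07, 10.08, 10.16, 10.20, 10.23, 10.30, 10.41, 10.44, 10.46, 10.48, 10.50, 10.53, 10.54, 10.66, 10.69, 10.71, 10.74, 10.80, 10.85, 10.87, 10.88, 10.90, 10.91, 10.94, 11.02, 11.06, 11.11, 11.14, 11.16, 11.20, 11.22, 11.36, 11.54, 11.56, 11.90, 11.91
α = 0.04; lower rank = 50 × 0.020 = 1; upper rank = 50 × 0.980 = 49.
The 1st smallest replicate is 8.71; the 49th is 11.90.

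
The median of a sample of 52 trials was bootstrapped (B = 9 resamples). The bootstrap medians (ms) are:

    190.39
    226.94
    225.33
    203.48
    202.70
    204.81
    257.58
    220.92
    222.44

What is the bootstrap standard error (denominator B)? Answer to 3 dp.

Bootstrap SE is the standard deviation of the 9 replicate medians.
Mean of replicates: (190.39 + 226.94 + 225.33 + 203.48 + 202.70 + 204.81 + 257.58 + 220.92 + 222.44) / 9 = 1954.5900 / 9 = 217.1767
Sum of squared deviations: (−26.7867)² + (+9.7633)² + (+8.1533)² + (−13.6967)² + (−14.4767)² + (−12.3667)² + (+40.4033)² + (+3.7433)² + (+5.2633)² = 3103.5766
Variance = 3103.5766 / 9 = 344.8418
SE* = √344.8418

SE* = 18.570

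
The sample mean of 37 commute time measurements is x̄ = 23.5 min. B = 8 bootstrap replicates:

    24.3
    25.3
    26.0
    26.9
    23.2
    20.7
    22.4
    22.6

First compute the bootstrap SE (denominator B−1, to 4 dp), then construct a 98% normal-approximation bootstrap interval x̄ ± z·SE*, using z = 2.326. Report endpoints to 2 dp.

(18.67, 28.33)

Mean of replicates = 23.9250; sum of squared deviations = 30.1950; SE* = √(30.1950/7) = 2.0769
Margin = 2.326 × 2.0769 = 4.831
Interval: 23.5 ± 4.831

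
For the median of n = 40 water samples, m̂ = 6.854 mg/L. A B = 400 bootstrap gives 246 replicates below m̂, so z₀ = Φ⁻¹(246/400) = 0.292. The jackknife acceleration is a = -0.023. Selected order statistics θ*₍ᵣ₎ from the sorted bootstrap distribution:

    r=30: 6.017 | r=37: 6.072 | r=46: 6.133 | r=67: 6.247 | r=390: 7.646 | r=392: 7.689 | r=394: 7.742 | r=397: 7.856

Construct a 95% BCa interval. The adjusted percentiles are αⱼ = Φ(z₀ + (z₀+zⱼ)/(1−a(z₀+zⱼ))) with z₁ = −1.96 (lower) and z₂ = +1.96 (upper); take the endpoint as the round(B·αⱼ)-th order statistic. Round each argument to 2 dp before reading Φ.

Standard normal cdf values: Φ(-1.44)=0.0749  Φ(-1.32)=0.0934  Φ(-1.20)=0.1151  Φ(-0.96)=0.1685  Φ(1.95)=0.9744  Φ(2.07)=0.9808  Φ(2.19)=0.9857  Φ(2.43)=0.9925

Lower: z₀ + z₁ = 0.292 + (-1.960) = -1.668; 1 − a(z₀+z₁) = 1 − (-0.023)(-1.668) = 0.9616; argument = 0.292 + (-1.668)/0.9616 = -1.4425 → -1.44.
α₁ = Φ(-1.44) = 0.0749; rank = round(400 × 0.0749) = 30; θ*₍30₎ = 6.017.
Upper: z₀ + z₂ = 2.252; 1 − a(z₀+z₂) = 1.0518; argument = 2.4331 → 2.43; α₂ = 0.9925; rank = 397; θ*₍397₎ = 7.856.

(6.017, 7.856)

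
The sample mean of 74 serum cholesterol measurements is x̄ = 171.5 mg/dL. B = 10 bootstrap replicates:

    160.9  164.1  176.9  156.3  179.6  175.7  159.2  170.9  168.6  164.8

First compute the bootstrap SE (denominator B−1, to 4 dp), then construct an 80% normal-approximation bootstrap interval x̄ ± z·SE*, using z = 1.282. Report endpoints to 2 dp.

Mean of replicates = 167.7000; sum of squared deviations = 571.1200; SE* = √(571.1200/9) = 7.9660
Margin = 1.282 × 7.9660 = 10.212
Interval: 171.5 ± 10.212

(161.29, 181.71)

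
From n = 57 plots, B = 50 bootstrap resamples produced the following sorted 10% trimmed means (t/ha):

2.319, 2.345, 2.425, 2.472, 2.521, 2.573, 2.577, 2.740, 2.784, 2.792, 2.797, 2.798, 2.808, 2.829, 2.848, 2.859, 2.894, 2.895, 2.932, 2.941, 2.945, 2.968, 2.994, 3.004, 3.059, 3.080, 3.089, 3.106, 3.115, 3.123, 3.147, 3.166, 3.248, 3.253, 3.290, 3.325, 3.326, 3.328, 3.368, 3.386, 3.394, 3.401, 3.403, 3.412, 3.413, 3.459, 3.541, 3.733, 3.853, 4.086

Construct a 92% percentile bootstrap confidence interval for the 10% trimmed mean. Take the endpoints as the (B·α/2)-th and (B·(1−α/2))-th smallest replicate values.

(2.345, 3.733)

α = 0.08; lower rank = 50 × 0.040 = 2; upper rank = 50 × 0.960 = 48.
The 2nd smallest replicate is 2.345; the 48th is 3.733.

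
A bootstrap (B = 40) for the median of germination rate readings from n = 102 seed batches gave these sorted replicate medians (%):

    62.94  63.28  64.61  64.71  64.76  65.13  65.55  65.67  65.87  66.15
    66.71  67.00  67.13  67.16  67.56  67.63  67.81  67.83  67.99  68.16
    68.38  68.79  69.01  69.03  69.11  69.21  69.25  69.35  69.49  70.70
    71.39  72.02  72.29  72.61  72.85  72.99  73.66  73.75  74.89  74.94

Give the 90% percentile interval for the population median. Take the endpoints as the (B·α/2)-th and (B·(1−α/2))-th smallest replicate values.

(63.28, 73.75)

α = 0.10; lower rank = 40 × 0.050 = 2; upper rank = 40 × 0.950 = 38.
The 2nd smallest replicate is 63.28; the 38th is 73.75.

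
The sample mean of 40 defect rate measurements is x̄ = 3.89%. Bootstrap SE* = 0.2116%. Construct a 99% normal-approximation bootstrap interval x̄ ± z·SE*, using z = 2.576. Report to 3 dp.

Margin = 2.576 × 0.2116 = 0.5451
Interval: 3.89 ± 0.5451

(3.345, 4.435)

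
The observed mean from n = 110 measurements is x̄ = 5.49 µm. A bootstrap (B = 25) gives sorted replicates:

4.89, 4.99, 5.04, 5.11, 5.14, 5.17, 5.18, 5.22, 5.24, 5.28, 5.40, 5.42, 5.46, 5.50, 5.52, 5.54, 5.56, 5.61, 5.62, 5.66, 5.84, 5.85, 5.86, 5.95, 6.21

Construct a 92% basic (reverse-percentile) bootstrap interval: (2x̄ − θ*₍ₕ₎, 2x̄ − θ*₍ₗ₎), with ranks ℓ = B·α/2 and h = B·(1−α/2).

Percentile endpoints at ranks 1 and 24: θ*₍1₎ = 4.89, θ*₍24₎ = 5.95.
Basic interval reflects these around x̄:
  lower = 2 × 5.49 − 5.95 = 5.03
  upper = 2 × 5.49 − 4.89 = 6.09

(5.03, 6.09)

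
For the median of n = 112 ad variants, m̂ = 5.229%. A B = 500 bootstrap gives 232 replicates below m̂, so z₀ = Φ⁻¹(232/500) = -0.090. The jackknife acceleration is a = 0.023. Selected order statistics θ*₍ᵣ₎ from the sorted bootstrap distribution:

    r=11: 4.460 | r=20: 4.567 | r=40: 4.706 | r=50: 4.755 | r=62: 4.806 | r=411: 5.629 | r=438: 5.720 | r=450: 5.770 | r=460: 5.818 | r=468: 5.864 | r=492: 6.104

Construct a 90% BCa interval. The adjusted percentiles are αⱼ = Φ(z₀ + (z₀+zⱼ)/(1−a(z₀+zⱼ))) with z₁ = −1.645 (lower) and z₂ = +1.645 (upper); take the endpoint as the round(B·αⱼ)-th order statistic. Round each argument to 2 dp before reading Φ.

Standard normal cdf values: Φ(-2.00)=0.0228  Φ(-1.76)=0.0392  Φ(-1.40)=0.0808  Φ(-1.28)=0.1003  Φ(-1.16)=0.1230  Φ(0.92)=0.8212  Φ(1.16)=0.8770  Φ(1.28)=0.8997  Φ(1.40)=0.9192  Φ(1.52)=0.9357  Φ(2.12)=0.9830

(4.567, 5.864)

Lower: z₀ + z₁ = -0.090 + (-1.645) = -1.735; 1 − a(z₀+z₁) = 1 − (0.023)(-1.735) = 1.0399; argument = -0.090 + (-1.735)/1.0399 = -1.7584 → -1.76.
α₁ = Φ(-1.76) = 0.0392; rank = round(500 × 0.0392) = 20; θ*₍20₎ = 4.567.
Upper: z₀ + z₂ = 1.555; 1 − a(z₀+z₂) = 0.9642; argument = 1.5227 → 1.52; α₂ = 0.9357; rank = 468; θ*₍468₎ = 5.864.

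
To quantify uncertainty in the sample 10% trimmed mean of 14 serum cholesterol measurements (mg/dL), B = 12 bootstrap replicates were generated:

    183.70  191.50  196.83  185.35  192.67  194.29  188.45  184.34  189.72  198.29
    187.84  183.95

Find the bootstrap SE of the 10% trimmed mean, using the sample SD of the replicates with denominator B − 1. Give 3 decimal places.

SE* = 5.040

Bootstrap SE is the standard deviation of the 12 replicate 10% trimmed means.
Mean of replicates: (183.70 + 191.50 + 196.83 + 185.35 + 192.67 + 194.29 + 188.45 + 184.34 + 189.72 + 198.29 + 187.84 + 183.95) / 12 = 2276.9300 / 12 = 189.7442
Sum of squared deviations: (−6.0442)² + (+1.7558)² + (+7.0858)² + (−4.3942)² + (+2.9258)² + (+4.5458)² + (−1.2942)² + (−5.4042)² + (−0.0242)² + (+8.5458)² + (−1.9042)² + (−5.7942)² = 279.4677
Variance = 279.4677 / 11 = 25.4062
SE* = √25.4062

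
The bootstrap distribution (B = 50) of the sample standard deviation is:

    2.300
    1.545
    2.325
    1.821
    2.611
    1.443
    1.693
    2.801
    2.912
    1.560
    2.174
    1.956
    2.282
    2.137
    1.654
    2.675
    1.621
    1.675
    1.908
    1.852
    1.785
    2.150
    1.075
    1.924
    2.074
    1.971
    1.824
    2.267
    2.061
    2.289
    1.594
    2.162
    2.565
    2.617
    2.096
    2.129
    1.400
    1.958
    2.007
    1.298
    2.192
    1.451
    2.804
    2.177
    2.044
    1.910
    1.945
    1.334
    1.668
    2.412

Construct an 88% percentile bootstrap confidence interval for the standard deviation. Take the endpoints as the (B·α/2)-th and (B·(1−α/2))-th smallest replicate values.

Sorted replicates: 1.075, 1.298, 1.334, 1.400, 1.443, 1.451, 1.545, 1.560, 1.594, 1.621, 1.654, 1.668, 1.675, 1.693, 1.785, 1.821, 1.824, 1.852, 1.908, 1.910, 1.924, 1.945, 1.956, 1.958, 1.971, 2.007, 2.044, 2.061, 2.074, 2.096, 2.129, 2.137, 2.150, 2.162, 2.174, 2.177, 2.192, 2.267, 2.282, 2.289, 2.300, 2.325, 2.412, 2.565, 2.611, 2.617, 2.675, 2.801, 2.804, 2.912
α = 0.12; lower rank = 50 × 0.060 = 3; upper rank = 50 × 0.940 = 47.
The 3rd smallest replicate is 1.334; the 47th is 2.675.

(1.334, 2.675)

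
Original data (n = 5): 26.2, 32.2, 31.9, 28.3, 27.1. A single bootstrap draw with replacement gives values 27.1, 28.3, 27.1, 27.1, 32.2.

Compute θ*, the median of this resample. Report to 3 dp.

Sorted: 27.1, 27.1, 27.1, 28.3, 32.2
Median = middle value = 27.100

θ* = 27.100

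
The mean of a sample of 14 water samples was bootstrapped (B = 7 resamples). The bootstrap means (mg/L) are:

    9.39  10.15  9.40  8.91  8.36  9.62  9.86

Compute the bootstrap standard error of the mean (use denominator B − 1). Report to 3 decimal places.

Bootstrap SE is the standard deviation of the 7 replicate means.
Mean of replicates: (9.39 + 10.15 + 9.40 + 8.91 + 8.36 + 9.62 + 9.86) / 7 = 65.6900 / 7 = 9.3843
Sum of squared deviations: (+0.0057)² + (+0.7657)² + (+0.0157)² + (−0.4743)² + (−1.0243)² + (+0.2357)² + (+0.4757)² = 2.1426
Variance = 2.1426 / 6 = 0.3571
SE* = √0.3571

SE* = 0.598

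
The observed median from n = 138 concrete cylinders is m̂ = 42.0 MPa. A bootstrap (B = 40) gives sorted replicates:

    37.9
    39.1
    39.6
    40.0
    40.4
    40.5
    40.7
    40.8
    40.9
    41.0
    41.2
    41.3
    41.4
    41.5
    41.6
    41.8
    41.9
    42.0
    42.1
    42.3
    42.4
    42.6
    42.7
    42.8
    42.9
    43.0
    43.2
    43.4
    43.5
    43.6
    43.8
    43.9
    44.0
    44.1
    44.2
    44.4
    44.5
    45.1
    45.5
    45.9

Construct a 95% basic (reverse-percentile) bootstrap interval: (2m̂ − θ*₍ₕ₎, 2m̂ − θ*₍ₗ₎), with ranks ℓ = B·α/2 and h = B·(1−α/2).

(38.5, 46.1)

Percentile endpoints at ranks 1 and 39: θ*₍1₎ = 37.9, θ*₍39₎ = 45.5.
Basic interval reflects these around m̂:
  lower = 2 × 42.0 − 45.5 = 38.5
  upper = 2 × 42.0 − 37.9 = 46.1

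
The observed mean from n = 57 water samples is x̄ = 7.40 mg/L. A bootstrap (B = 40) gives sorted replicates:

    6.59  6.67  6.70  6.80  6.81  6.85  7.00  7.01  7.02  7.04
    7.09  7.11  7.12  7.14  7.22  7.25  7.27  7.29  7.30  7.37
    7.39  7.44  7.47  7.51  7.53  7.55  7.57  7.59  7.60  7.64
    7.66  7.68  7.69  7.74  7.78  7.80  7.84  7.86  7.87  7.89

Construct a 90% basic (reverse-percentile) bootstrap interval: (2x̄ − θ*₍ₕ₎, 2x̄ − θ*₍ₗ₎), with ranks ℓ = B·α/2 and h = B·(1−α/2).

(6.94, 8.13)

Percentile endpoints at ranks 2 and 38: θ*₍2₎ = 6.67, θ*₍38₎ = 7.86.
Basic interval reflects these around x̄:
  lower = 2 × 7.40 − 7.86 = 6.94
  upper = 2 × 7.40 − 6.67 = 8.13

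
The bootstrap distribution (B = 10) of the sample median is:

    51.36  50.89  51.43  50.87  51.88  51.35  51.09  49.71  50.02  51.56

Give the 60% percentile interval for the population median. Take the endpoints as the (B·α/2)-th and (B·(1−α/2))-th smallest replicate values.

Sorted replicates: 49.71, 50.02, 50.87, 50.89, 51.09, 51.35, 51.36, 51.43, 51.56, 51.88
α = 0.40; lower rank = 10 × 0.200 = 2; upper rank = 10 × 0.800 = 8.
The 2nd smallest replicate is 50.02; the 8th is 51.43.

(50.02, 51.43)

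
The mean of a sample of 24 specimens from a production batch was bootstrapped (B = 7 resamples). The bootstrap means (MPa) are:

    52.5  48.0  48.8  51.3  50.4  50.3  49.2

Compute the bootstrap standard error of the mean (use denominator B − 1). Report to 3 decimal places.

SE* = 1.540

Bootstrap SE is the standard deviation of the 7 replicate means.
Mean of replicates: (52.5 + 48.0 + 48.8 + 51.3 + 50.4 + 50.3 + 49.2) / 7 = 350.5000 / 7 = 50.0714
Sum of squared deviations: (+2.4286)² + (−2.0714)² + (−1.2714)² + (+1.2286)² + (+0.3286)² + (+0.2286)² + (−0.8714)² = 14.2343
Variance = 14.2343 / 6 = 2.3724
SE* = √2.3724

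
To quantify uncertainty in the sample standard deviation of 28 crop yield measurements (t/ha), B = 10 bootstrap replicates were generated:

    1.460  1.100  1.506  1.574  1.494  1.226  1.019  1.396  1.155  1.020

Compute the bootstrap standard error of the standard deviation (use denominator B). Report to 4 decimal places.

SE* = 0.2034

Bootstrap SE is the standard deviation of the 10 replicate standard deviations.
Mean of replicates: (1.460 + 1.100 + 1.506 + 1.574 + 1.494 + 1.226 + 1.019 + 1.396 + 1.155 + 1.020) / 10 = 12.95000 / 10 = 1.29500
Sum of squared deviations: (+0.16500)² + (−0.19500)² + (+0.21100)² + (+0.27900)² + (+0.19900)² + (−0.06900)² + (−0.27600)² + (+0.10100)² + (−0.14000)² + (−0.27500)² = 0.41358
Variance = 0.41358 / 10 = 0.04136
SE* = √0.04136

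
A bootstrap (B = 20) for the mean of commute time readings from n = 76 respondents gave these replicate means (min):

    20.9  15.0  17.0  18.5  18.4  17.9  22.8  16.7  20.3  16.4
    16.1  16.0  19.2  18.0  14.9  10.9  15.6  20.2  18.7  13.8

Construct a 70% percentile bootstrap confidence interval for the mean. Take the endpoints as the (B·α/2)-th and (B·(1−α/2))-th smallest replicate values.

Sorted replicates: 10.9, 13.8, 14.9, 15.0, 15.6, 16.0, 16.1, 16.4, 16.7, 17.0, 17.9, 18.0, 18.4, 18.5, 18.7, 19.2, 20.2, 20.3, 20.9, 22.8
α = 0.30; lower rank = 20 × 0.150 = 3; upper rank = 20 × 0.850 = 17.
The 3rd smallest replicate is 14.9; the 17th is 20.2.

(14.9, 20.2)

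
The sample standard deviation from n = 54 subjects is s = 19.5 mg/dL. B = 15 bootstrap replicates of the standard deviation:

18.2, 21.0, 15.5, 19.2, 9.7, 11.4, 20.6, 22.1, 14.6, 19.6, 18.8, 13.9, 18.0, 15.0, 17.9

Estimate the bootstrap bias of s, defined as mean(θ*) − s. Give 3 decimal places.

mean(θ*) = (18.2 + 21.0 + 15.5 + 19.2 + 9.7 + 11.4 + 20.6 + 22.1 + 14.6 + 19.6 + 18.8 + 13.9 + 18.0 + 15.0 + 17.9) / 15 = 17.0333
bias = 17.0333 − 19.5

bias = −2.467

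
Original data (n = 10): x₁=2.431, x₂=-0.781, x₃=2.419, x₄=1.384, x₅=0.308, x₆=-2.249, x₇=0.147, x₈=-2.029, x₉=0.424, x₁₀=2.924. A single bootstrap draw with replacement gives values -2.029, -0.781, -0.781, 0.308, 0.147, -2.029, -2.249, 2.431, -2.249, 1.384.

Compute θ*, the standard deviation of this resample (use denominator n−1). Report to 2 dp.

θ* = 1.64

Mean = -0.5848; sum of squared deviations = 24.0914
s² = 24.0914 / 9 = 2.6768
s = √2.6768 = 1.64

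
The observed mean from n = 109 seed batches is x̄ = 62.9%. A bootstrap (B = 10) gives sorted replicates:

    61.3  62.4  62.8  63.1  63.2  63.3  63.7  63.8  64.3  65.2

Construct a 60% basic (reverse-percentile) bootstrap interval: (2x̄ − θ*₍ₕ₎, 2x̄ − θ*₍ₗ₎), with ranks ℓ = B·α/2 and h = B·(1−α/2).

(62.0, 63.4)

Percentile endpoints at ranks 2 and 8: θ*₍2₎ = 62.4, θ*₍8₎ = 63.8.
Basic interval reflects these around x̄:
  lower = 2 × 62.9 − 63.8 = 62.0
  upper = 2 × 62.9 − 62.4 = 63.4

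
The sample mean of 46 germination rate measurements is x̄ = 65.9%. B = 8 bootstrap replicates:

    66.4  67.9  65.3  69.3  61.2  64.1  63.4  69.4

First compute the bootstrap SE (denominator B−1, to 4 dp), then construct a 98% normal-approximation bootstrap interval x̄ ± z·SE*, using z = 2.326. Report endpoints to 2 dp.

Mean of replicates = 65.8750; sum of squared deviations = 59.9950; SE* = √(59.9950/7) = 2.9276
Margin = 2.326 × 2.9276 = 6.810
Interval: 65.9 ± 6.810

(59.09, 72.71)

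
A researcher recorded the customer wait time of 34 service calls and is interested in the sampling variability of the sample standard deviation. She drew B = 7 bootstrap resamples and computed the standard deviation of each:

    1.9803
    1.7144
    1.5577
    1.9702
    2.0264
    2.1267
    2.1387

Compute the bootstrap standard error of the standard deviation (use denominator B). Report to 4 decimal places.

SE* = 0.2003

Bootstrap SE is the standard deviation of the 7 replicate standard deviations.
Mean of replicates: (1.9803 + 1.7144 + 1.5577 + 1.9702 + 2.0264 + 2.1267 + 2.1387) / 7 = 13.51440 / 7 = 1.93063
Sum of squared deviations: (+0.04967)² + (−0.21623)² + (−0.37293)² + (+0.03957)² + (+0.09577)² + (+0.19607)² + (+0.20807)² = 0.28077
Variance = 0.28077 / 7 = 0.04011
SE* = √0.04011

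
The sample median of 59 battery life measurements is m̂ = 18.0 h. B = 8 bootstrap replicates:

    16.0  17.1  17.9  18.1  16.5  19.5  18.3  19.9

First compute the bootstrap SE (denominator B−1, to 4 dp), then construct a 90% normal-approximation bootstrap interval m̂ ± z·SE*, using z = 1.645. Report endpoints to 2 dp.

(15.76, 20.24)

Mean of replicates = 17.9125; sum of squared deviations = 12.9687; SE* = √(12.9687/7) = 1.3611
Margin = 1.645 × 1.3611 = 2.239
Interval: 18.0 ± 2.239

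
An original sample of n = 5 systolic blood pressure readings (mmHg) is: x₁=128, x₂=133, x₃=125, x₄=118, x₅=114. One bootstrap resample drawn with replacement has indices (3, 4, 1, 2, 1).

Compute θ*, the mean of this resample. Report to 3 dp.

Resample values: 125, 118, 128, 133, 128.
Mean = (125 + 118 + 128 + 133 + 128) / 5 = 632.0 / 5 = 126.400

θ* = 126.400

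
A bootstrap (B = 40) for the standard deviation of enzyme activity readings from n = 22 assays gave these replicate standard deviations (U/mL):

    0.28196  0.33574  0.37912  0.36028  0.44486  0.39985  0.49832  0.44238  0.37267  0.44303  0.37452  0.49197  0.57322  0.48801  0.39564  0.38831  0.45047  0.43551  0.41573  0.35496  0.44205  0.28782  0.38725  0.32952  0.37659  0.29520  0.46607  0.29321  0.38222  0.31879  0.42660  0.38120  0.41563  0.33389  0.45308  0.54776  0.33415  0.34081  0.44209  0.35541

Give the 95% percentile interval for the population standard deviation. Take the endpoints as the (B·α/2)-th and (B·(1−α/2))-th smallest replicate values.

Sorted replicates: 0.28196, 0.28782, 0.29321, 0.29520, 0.31879, 0.32952, 0.33389, 0.33415, 0.33574, 0.34081, 0.35496, 0.35541, 0.36028, 0.37267, 0.37452, 0.37659, 0.37912, 0.38120, 0.38222, 0.38725, 0.38831, 0.39564, 0.39985, 0.41563, 0.41573, 0.42660, 0.43551, 0.44205, 0.44209, 0.44238, 0.44303, 0.44486, 0.45047, 0.45308, 0.46607, 0.48801, 0.49197, 0.49832, 0.54776, 0.57322
α = 0.05; lower rank = 40 × 0.025 = 1; upper rank = 40 × 0.975 = 39.
The 1st smallest replicate is 0.28196; the 39th is 0.54776.

(0.28196, 0.54776)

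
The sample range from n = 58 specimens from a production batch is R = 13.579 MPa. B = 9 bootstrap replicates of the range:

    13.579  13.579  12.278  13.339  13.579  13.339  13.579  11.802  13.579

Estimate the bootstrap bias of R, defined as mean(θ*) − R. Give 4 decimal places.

bias = −0.3953

mean(θ*) = (13.579 + 13.579 + 12.278 + 13.339 + 13.579 + 13.339 + 13.579 + 11.802 + 13.579) / 9 = 13.18367
bias = 13.18367 − 13.579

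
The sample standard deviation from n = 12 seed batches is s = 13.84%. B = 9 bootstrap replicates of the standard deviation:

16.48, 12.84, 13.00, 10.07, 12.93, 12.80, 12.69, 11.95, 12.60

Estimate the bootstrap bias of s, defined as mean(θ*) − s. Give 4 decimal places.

mean(θ*) = (16.48 + 12.84 + 13.00 + 10.07 + 12.93 + 12.80 + 12.69 + 11.95 + 12.60) / 9 = 12.81778
bias = 12.81778 − 13.84

bias = −1.0222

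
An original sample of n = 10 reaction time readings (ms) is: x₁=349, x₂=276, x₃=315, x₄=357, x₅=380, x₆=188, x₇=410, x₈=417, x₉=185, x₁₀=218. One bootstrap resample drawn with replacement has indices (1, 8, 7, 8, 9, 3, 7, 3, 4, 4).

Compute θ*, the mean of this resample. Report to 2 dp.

Resample values: 349, 417, 410, 417, 185, 315, 410, 315, 357, 357.
Mean = (349 + 417 + 410 + 417 + 185 + 315 + 410 + 315 + 357 + 357) / 10 = 3532.0 / 10 = 353.20

θ* = 353.20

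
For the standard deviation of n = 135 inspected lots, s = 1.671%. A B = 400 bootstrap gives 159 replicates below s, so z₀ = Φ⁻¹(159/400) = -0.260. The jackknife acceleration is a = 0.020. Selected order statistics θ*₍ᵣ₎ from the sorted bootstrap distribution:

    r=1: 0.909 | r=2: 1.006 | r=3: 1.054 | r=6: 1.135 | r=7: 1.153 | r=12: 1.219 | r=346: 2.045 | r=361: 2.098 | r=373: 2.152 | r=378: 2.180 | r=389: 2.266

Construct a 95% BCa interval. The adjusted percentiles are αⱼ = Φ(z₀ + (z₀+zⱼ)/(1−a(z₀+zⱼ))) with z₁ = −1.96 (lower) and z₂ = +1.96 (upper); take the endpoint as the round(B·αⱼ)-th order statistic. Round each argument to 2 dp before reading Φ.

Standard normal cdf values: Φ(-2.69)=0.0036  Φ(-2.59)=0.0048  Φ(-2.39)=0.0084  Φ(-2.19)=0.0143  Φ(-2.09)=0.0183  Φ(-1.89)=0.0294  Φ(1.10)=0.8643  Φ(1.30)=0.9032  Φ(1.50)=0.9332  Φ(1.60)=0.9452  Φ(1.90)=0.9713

Lower: z₀ + z₁ = -0.260 + (-1.960) = -2.220; 1 − a(z₀+z₁) = 1 − (0.020)(-2.220) = 1.0444; argument = -0.260 + (-2.220)/1.0444 = -2.3856 → -2.39.
α₁ = Φ(-2.39) = 0.0084; rank = round(400 × 0.0084) = 3; θ*₍3₎ = 1.054.
Upper: z₀ + z₂ = 1.700; 1 − a(z₀+z₂) = 0.9660; argument = 1.4998 → 1.50; α₂ = 0.9332; rank = 373; θ*₍373₎ = 2.152.

(1.054, 2.152)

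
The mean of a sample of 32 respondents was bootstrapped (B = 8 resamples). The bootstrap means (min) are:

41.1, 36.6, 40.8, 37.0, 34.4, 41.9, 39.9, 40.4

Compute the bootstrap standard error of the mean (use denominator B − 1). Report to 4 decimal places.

SE* = 2.6659

Bootstrap SE is the standard deviation of the 8 replicate means.
Mean of replicates: (41.1 + 36.6 + 40.8 + 37.0 + 34.4 + 41.9 + 39.9 + 40.4) / 8 = 312.10000 / 8 = 39.01250
Sum of squared deviations: (+2.08750)² + (−2.41250)² + (+1.78750)² + (−2.01250)² + (−4.61250)² + (+2.88750)² + (+0.88750)² + (+1.38750)² = 49.74875
Variance = 49.74875 / 7 = 7.10696
SE* = √7.10696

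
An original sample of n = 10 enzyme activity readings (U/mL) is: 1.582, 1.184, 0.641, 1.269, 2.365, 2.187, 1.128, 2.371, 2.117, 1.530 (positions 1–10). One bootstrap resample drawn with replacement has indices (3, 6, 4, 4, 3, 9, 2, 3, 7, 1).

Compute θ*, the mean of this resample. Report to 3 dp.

θ* = 1.266

Resample values: 0.641, 2.187, 1.269, 1.269, 0.641, 2.117, 1.184, 0.641, 1.128, 1.582.
Mean = (0.641 + 2.187 + 1.269 + 1.269 + 0.641 + 2.117 + 1.184 + 0.641 + 1.128 + 1.582) / 10 = 12.6590 / 10 = 1.266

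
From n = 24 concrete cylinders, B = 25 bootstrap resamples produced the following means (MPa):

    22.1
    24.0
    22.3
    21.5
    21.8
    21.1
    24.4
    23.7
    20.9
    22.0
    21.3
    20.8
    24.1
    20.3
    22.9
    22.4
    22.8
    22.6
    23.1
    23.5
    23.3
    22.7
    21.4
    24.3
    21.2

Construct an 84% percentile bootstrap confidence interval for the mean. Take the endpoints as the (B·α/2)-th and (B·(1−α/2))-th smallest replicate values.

(20.8, 24.1)

Sorted replicates: 20.3, 20.8, 20.9, 21.1, 21.2, 21.3, 21.4, 21.5, 21.8, 22.0, 22.1, 22.3, 22.4, 22.6, 22.7, 22.8, 22.9, 23.1, 23.3, 23.5, 23.7, 24.0, 24.1, 24.3, 24.4
α = 0.16; lower rank = 25 × 0.080 = 2; upper rank = 25 × 0.920 = 23.
The 2nd smallest replicate is 20.8; the 23rd is 24.1.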